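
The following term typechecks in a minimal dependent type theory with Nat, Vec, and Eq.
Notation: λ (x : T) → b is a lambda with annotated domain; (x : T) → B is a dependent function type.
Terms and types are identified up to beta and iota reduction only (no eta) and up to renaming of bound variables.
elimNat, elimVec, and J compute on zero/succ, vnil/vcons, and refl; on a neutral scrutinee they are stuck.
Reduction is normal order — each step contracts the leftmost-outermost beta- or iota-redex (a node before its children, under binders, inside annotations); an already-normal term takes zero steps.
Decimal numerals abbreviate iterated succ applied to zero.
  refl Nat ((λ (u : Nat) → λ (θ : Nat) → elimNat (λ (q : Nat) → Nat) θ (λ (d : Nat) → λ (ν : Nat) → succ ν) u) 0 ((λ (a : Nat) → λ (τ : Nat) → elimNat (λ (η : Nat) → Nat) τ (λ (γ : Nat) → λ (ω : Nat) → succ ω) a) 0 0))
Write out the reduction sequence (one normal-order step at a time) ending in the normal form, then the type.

normal-order reduction:
  refl Nat ((λ (u : Nat) → λ (θ : Nat) → elimNat (λ (q : Nat) → Nat) θ (λ (d : Nat) → λ (ν : Nat) → succ ν) u) 0 ((λ (a : Nat) → λ (τ : Nat) → elimNat (λ (η : Nat) → Nat) τ (λ (γ : Nat) → λ (ω : Nat) → succ ω) a) 0 0))
  ~> refl Nat ((λ (u : Nat) → elimNat (λ (θ : Nat) → Nat) u (λ (q : Nat) → λ (d : Nat) → succ d) 0) ((λ (ν : Nat) → λ (a : Nat) → elimNat (λ (τ : Nat) → Nat) a (λ (η : Nat) → λ (γ : Nat) → succ γ) ν) 0 0))
  ~> refl Nat (elimNat (λ (u : Nat) → Nat) ((λ (θ : Nat) → λ (q : Nat) → elimNat (λ (d : Nat) → Nat) q (λ (ν : Nat) → λ (a : Nat) → succ a) θ) 0 0) (λ (τ : Nat) → λ (η : Nat) → succ η) 0)
  ~> refl Nat ((λ (u : Nat) → λ (θ : Nat) → elimNat (λ (q : Nat) → Nat) θ (λ (d : Nat) → λ (ν : Nat) → succ ν) u) 0 0)
  ~> refl Nat ((λ (u : Nat) → elimNat (λ (θ : Nat) → Nat) u (λ (q : Nat) → λ (d : Nat) → succ d) 0) 0)
  ~> refl Nat (elimNat (λ (u : Nat) → Nat) 0 (λ (θ : Nat) → λ (q : Nat) → succ q) 0)
  ~> refl Nat 0
inferred type:
  Eq Nat 0 0


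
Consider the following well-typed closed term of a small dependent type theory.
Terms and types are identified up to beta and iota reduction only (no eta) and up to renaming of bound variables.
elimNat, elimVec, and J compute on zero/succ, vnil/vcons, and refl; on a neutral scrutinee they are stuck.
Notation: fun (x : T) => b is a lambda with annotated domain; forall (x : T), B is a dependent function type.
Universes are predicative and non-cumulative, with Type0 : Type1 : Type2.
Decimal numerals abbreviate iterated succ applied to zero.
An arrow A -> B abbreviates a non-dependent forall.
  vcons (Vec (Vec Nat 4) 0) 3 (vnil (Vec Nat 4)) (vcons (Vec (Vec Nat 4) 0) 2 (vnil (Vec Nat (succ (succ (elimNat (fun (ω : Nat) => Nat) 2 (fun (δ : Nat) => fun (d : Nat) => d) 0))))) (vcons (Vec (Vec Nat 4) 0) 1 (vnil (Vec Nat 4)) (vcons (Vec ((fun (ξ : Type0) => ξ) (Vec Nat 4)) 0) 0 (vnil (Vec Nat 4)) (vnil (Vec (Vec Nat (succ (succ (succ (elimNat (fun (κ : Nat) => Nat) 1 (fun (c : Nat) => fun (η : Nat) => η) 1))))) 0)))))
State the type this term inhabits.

inferred type:
  Vec (Vec (Vec Nat 4) 0) 4


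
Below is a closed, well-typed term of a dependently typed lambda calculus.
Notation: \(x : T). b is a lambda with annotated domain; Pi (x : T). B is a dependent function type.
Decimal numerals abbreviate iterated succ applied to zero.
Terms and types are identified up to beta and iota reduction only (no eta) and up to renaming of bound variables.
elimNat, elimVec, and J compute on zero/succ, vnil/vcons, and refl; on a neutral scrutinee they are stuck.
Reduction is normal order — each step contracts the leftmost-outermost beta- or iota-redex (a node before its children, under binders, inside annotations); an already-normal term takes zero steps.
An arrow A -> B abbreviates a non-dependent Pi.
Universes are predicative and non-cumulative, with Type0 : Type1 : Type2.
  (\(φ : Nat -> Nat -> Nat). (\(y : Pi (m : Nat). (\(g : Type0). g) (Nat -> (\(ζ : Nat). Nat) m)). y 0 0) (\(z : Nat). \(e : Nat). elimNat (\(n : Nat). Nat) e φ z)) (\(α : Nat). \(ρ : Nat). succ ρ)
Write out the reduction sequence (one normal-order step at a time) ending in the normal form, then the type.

reduction (normal order):
  (\(φ : Nat -> Nat -> Nat). (\(y : Pi (m : Nat). (\(g : Type0). g) (Nat -> (\(ζ : Nat). Nat) m)). y 0 0) (\(z : Nat). \(e : Nat). elimNat (\(n : Nat). Nat) e φ z)) (\(α : Nat). \(ρ : Nat). succ ρ)
  ~> (\(φ : Pi (y : Nat). (\(m : Type0). m) (Nat -> (\(g : Nat). Nat) y)). φ 0 0) (\(ζ : Nat). \(z : Nat). elimNat (\(e : Nat). Nat) z (\(n : Nat). \(α : Nat). succ α) ζ)
  ~> (\(φ : Nat). \(y : Nat). elimNat (\(m : Nat). Nat) y (\(g : Nat). \(ζ : Nat). succ ζ) φ) 0 0
  ~> (\(φ : Nat). elimNat (\(y : Nat). Nat) φ (\(m : Nat). \(g : Nat). succ g) 0) 0
  ~> elimNat (\(φ : Nat). Nat) 0 (\(y : Nat). \(m : Nat). succ m) 0
  ~> 0
type:
  Nat


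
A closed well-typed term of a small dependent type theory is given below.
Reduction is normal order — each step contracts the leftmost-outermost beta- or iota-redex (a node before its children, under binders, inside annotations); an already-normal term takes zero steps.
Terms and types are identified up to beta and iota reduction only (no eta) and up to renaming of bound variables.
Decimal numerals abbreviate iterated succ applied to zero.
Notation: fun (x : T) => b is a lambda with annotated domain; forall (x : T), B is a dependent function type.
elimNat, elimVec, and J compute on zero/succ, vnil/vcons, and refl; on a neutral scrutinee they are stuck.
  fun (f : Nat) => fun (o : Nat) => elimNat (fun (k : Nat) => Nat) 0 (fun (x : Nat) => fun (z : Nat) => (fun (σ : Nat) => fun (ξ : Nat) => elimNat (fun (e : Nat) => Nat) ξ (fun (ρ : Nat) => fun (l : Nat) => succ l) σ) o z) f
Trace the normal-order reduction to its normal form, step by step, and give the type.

normal-order reduction sequence:
  fun (f : Nat) => fun (o : Nat) => elimNat (fun (k : Nat) => Nat) 0 (fun (x : Nat) => fun (z : Nat) => (fun (σ : Nat) => fun (ξ : Nat) => elimNat (fun (e : Nat) => Nat) ξ (fun (ρ : Nat) => fun (l : Nat) => succ l) σ) o z) f
  ~> fun (f : Nat) => fun (o : Nat) => elimNat (fun (k : Nat) => Nat) 0 (fun (x : Nat) => fun (z : Nat) => (fun (σ : Nat) => elimNat (fun (ξ : Nat) => Nat) σ (fun (e : Nat) => fun (ρ : Nat) => succ ρ) o) z) f
  ~> fun (f : Nat) => fun (o : Nat) => elimNat (fun (k : Nat) => Nat) 0 (fun (x : Nat) => fun (z : Nat) => elimNat (fun (σ : Nat) => Nat) z (fun (ξ : Nat) => fun (e : Nat) => succ e) o) f
type:
  forall (f : Nat), forall (o : Nat), Nat


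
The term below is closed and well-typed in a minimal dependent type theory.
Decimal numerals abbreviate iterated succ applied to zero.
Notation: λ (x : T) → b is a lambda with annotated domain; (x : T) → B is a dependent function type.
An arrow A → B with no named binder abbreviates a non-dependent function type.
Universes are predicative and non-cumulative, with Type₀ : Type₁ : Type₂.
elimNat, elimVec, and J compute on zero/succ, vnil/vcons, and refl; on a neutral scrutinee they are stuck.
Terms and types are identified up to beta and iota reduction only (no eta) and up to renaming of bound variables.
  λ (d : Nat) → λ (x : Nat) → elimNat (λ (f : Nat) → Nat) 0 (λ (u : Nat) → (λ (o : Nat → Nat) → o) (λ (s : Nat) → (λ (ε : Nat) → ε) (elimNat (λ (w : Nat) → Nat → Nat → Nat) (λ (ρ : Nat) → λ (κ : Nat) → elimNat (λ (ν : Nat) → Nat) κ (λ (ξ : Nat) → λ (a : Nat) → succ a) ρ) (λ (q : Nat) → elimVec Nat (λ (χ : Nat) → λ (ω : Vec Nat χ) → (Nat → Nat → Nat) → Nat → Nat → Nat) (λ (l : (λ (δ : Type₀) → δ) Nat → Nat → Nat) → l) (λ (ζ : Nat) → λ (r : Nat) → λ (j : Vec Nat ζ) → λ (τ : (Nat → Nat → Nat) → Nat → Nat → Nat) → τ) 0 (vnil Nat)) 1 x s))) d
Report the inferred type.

type:
  Nat → Nat → Nat


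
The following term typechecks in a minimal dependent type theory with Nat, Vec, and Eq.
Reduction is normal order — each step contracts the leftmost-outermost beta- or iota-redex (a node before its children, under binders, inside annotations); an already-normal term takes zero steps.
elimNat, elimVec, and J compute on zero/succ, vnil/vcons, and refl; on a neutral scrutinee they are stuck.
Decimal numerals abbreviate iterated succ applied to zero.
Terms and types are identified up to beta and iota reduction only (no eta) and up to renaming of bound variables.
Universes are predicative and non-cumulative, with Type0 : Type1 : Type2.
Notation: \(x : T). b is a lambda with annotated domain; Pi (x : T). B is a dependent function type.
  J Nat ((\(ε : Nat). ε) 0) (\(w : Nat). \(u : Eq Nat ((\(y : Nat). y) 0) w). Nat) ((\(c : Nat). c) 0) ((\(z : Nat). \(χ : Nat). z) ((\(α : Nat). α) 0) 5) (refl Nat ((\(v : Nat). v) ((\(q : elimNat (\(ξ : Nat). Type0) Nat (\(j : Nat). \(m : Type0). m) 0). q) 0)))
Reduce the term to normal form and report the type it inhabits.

resulting normal form:
  0
inferred type:
  Nat


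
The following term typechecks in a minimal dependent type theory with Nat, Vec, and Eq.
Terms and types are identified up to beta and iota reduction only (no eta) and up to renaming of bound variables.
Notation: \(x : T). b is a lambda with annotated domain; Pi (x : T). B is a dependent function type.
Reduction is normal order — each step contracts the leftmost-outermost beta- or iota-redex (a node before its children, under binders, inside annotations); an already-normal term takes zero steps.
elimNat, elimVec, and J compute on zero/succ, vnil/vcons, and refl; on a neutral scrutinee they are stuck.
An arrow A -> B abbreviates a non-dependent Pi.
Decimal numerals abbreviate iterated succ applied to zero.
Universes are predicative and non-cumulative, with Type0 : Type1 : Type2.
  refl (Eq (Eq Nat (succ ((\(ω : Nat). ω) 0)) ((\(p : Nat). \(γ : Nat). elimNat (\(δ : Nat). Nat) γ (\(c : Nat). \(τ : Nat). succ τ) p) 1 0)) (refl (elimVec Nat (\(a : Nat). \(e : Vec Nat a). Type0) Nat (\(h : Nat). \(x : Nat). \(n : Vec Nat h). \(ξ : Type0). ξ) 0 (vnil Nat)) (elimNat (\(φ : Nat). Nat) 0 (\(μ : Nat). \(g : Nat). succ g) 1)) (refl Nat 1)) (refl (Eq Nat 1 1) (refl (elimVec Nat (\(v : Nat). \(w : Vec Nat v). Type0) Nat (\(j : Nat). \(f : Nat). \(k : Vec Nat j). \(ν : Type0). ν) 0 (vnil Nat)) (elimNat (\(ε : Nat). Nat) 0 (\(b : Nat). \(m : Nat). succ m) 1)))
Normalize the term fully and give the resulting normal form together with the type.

reduced normal form:
  refl (Eq (Eq Nat 1 1) (refl Nat 1) (refl Nat 1)) (refl (Eq Nat 1 1) (refl Nat 1))
the term's type:
  Eq (Eq (Eq Nat 1 1) (refl Nat 1) (refl Nat 1)) (refl (Eq Nat 1 1) (refl Nat 1)) (refl (Eq Nat 1 1) (refl Nat 1))
observation: the term reaches its normal form after 17 normal-order steps.


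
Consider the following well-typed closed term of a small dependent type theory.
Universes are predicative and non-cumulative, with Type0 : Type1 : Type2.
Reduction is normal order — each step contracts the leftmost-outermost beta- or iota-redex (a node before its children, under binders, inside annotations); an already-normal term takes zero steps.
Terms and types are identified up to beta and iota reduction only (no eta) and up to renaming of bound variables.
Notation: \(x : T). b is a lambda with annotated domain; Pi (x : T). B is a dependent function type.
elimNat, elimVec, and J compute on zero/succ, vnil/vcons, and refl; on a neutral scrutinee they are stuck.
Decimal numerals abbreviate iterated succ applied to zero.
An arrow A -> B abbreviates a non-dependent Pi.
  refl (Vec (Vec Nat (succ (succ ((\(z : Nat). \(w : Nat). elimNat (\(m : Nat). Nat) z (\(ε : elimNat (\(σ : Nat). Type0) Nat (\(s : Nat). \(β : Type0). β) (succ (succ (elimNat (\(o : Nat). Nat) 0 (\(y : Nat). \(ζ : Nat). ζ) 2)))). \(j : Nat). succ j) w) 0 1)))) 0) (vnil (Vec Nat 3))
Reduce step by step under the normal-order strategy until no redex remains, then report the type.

reduction (normal order):
  refl (Vec (Vec Nat (succ (succ ((\(z : Nat). \(w : Nat). elimNat (\(m : Nat). Nat) z (\(ε : elimNat (\(σ : Nat). Type0) Nat (\(s : Nat). \(β : Type0). β) (succ (succ (elimNat (\(o : Nat). Nat) 0 (\(y : Nat). \(ζ : Nat). ζ) 2)))). \(j : Nat). succ j) w) 0 1)))) 0) (vnil (Vec Nat 3))
  ~> refl (Vec (Vec Nat (succ (succ ((\(z : Nat). elimNat (\(w : Nat). Nat) 0 (\(m : elimNat (\(ε : Nat). Type0) Nat (\(σ : Nat). \(s : Type0). s) (succ (succ (elimNat (\(β : Nat). Nat) 0 (\(o : Nat). \(y : Nat). y) 2)))). \(ζ : Nat). succ ζ) z) 1)))) 0) (vnil (Vec Nat 3))
  ~> refl (Vec (Vec Nat (succ (succ (elimNat (\(z : Nat). Nat) 0 (\(w : elimNat (\(m : Nat). Type0) Nat (\(ε : Nat). \(σ : Type0). σ) (succ (succ (elimNat (\(s : Nat). Nat) 0 (\(β : Nat). \(o : Nat). o) 2)))). \(y : Nat). succ y) 1)))) 0) (vnil (Vec Nat 3))
  ~> refl (Vec (Vec Nat (succ (succ ((\(z : elimNat (\(w : Nat). Type0) Nat (\(m : Nat). \(ε : Type0). ε) (succ (succ (elimNat (\(σ : Nat). Nat) 0 (\(s : Nat). \(β : Nat). β) 2)))). \(o : Nat). succ o) 0 (elimNat (\(y : Nat). Nat) 0 (\(ζ : elimNat (\(j : Nat). Type0) Nat (\(ω : Nat). \(τ : Type0). τ) (succ (succ (elimNat (\(μ : Nat). Nat) 0 (\(k : Nat). \(q : Nat). q) 2)))). \(κ : Nat). succ κ) 0))))) 0) (vnil (Vec Nat 3))
  ~> refl (Vec (Vec Nat (succ (succ ((\(z : Nat). succ z) (elimNat (\(w : Nat). Nat) 0 (\(m : elimNat (\(ε : Nat). Type0) Nat (\(σ : Nat). \(s : Type0). s) (succ (succ (elimNat (\(β : Nat). Nat) 0 (\(o : Nat). \(y : Nat). y) 2)))). \(ζ : Nat). succ ζ) 0))))) 0) (vnil (Vec Nat 3))
  ~> refl (Vec (Vec Nat (succ (succ (succ (elimNat (\(z : Nat). Nat) 0 (\(w : elimNat (\(m : Nat). Type0) Nat (\(ε : Nat). \(σ : Type0). σ) (succ (succ (elimNat (\(s : Nat). Nat) 0 (\(β : Nat). \(o : Nat). o) 2)))). \(y : Nat). succ y) 0))))) 0) (vnil (Vec Nat 3))
  ~> refl (Vec (Vec Nat 3) 0) (vnil (Vec Nat 3))
type:
  Eq (Vec (Vec Nat 3) 0) (vnil (Vec Nat 3)) (vnil (Vec Nat 3))


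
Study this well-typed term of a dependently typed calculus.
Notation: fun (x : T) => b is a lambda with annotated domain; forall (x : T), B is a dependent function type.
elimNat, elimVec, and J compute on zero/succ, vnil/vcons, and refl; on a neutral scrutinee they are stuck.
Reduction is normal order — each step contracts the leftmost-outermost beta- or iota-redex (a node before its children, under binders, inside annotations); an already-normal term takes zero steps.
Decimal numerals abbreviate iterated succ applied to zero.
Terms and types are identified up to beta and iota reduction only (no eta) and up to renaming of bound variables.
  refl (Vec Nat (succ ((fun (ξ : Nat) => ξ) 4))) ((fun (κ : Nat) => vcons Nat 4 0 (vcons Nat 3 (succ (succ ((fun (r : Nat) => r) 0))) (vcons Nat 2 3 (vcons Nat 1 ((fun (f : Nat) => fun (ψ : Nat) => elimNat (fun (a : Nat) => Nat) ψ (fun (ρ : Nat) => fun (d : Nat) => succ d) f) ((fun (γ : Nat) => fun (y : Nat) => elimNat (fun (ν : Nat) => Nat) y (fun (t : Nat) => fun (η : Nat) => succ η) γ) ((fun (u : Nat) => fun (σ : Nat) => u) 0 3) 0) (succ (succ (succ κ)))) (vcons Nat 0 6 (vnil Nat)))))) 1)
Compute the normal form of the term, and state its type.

normal form:
  refl (Vec Nat 5) (vcons Nat 4 0 (vcons Nat 3 2 (vcons Nat 2 3 (vcons Nat 1 4 (vcons Nat 0 6 (vnil Nat))))))
inferred type:
  Eq (Vec Nat 5) (vcons Nat 4 0 (vcons Nat 3 2 (vcons Nat 2 3 (vcons Nat 1 4 (vcons Nat 0 6 (vnil Nat)))))) (vcons Nat 4 0 (vcons Nat 3 2 (vcons Nat 2 3 (vcons Nat 1 4 (vcons Nat 0 6 (vnil Nat))))))
observation: 11 normal-order steps normalize the term, beginning with a beta-redex.


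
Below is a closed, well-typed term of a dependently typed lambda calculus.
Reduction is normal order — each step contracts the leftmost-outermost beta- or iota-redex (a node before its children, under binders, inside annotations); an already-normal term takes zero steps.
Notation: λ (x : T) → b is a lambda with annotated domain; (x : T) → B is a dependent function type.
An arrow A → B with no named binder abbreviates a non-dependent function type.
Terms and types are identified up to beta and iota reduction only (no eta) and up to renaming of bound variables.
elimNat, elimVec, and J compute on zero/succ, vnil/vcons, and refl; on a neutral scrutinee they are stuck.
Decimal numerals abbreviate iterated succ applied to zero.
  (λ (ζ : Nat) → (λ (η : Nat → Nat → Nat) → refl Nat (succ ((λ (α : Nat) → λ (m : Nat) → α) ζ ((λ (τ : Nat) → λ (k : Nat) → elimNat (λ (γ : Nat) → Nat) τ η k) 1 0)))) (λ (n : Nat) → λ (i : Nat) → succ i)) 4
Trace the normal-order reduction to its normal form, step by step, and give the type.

normal-order reduction sequence:
  (λ (ζ : Nat) → (λ (η : Nat → Nat → Nat) → refl Nat (succ ((λ (α : Nat) → λ (m : Nat) → α) ζ ((λ (τ : Nat) → λ (k : Nat) → elimNat (λ (γ : Nat) → Nat) τ η k) 1 0)))) (λ (n : Nat) → λ (i : Nat) → succ i)) 4
  ~> (λ (ζ : Nat → Nat → Nat) → refl Nat (succ ((λ (η : Nat) → λ (α : Nat) → η) 4 ((λ (m : Nat) → λ (τ : Nat) → elimNat (λ (k : Nat) → Nat) m ζ τ) 1 0)))) (λ (γ : Nat) → λ (n : Nat) → succ n)
  ~> refl Nat (succ ((λ (ζ : Nat) → λ (η : Nat) → ζ) 4 ((λ (α : Nat) → λ (m : Nat) → elimNat (λ (τ : Nat) → Nat) α (λ (k : Nat) → λ (γ : Nat) → succ γ) m) 1 0)))
  ~> refl Nat (succ ((λ (ζ : Nat) → 4) ((λ (η : Nat) → λ (α : Nat) → elimNat (λ (m : Nat) → Nat) η (λ (τ : Nat) → λ (k : Nat) → succ k) α) 1 0)))
  ~> refl Nat 5
the term's type:
  Eq Nat 5 5


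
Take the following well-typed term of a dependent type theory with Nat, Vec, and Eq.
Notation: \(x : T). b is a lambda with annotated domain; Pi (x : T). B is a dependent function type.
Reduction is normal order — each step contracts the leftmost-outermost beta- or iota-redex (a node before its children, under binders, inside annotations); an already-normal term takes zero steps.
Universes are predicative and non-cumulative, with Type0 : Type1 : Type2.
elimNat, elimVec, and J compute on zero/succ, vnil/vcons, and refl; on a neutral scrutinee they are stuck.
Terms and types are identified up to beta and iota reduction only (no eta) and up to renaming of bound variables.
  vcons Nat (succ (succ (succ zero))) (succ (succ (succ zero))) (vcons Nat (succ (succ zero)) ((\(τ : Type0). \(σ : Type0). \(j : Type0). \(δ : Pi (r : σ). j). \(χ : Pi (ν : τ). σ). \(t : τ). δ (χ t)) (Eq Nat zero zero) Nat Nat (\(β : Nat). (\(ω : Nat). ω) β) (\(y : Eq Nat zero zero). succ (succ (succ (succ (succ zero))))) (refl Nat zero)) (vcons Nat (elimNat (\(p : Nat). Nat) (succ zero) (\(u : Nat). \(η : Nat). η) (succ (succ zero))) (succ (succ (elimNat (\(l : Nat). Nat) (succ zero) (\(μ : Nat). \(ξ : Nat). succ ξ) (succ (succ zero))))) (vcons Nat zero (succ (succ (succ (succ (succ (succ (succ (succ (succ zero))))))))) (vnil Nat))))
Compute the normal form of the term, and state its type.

reduced normal form:
  vcons Nat (succ (succ (succ zero))) (succ (succ (succ zero))) (vcons Nat (succ (succ zero)) (succ (succ (succ (succ (succ zero))))) (vcons Nat (succ zero) (succ (succ (succ (succ (succ zero))))) (vcons Nat zero (succ (succ (succ (succ (succ (succ (succ (succ (succ zero))))))))) (vnil Nat))))
type:
  Vec Nat (succ (succ (succ (succ zero))))
observation: 23 normal-order steps normalize the term, beginning with a beta-redex.


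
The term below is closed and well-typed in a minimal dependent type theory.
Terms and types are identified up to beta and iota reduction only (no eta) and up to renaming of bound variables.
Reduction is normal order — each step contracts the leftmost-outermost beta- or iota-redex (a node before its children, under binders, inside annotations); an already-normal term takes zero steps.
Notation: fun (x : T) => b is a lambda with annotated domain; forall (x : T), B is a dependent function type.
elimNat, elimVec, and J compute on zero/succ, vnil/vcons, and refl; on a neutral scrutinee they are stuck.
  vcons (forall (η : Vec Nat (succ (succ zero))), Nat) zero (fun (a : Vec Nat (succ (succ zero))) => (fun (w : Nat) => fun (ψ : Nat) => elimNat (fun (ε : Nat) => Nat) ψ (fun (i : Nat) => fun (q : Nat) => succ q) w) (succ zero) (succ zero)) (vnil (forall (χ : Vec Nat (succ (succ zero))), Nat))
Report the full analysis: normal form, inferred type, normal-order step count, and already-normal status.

resulting normal form:
  vcons (forall (η : Vec Nat (succ (succ zero))), Nat) zero (fun (a : Vec Nat (succ (succ zero))) => succ (succ zero)) (vnil (forall (w : Vec Nat (succ (succ zero))), Nat))
the term's type:
  Vec (forall (η : Vec Nat (succ (succ zero))), Nat) (succ zero)
normal-order step count: 6
started in normal form: no
first contracted redex: a beta-redex


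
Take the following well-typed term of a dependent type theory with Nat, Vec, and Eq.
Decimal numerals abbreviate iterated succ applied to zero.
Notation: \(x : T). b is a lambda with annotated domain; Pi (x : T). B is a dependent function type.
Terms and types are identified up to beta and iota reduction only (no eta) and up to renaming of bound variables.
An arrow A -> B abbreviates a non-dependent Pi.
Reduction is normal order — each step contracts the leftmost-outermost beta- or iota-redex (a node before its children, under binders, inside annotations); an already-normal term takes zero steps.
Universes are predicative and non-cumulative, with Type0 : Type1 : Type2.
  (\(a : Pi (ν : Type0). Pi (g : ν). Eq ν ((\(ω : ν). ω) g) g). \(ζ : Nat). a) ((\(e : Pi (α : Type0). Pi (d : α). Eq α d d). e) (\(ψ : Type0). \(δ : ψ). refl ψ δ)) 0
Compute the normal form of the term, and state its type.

reduced normal form:
  \(a : Type0). \(ν : a). refl a ν
type:
  Pi (a : Type0). Pi (ν : a). Eq a ν ν
observation: normalization takes exactly 3 steps under the normal-order strategy.


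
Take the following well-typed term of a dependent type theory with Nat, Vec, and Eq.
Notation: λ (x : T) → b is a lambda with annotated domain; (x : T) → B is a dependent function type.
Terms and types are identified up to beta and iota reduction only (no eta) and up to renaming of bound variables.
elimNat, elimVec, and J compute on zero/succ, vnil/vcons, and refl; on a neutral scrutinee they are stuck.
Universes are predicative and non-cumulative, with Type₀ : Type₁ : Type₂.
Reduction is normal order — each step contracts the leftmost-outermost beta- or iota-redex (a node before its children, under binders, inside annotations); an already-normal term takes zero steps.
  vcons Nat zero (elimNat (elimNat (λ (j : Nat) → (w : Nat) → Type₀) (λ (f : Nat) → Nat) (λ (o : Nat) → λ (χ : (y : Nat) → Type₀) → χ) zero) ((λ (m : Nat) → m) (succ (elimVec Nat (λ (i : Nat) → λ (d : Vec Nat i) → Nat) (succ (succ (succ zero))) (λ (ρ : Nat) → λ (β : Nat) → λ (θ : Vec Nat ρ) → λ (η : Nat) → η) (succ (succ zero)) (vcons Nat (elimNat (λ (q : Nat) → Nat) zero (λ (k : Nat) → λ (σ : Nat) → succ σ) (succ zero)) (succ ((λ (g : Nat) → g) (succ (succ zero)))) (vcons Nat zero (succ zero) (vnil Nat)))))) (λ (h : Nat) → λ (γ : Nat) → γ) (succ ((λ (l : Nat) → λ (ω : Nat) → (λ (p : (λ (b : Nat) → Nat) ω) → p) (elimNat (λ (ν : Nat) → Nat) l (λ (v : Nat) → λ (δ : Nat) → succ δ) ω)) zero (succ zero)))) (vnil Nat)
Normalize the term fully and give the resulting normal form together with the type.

resulting normal form:
  vcons Nat zero (succ (succ (succ (succ zero)))) (vnil Nat)
inferred type:
  Vec Nat (succ zero)
observation: contracting an elimNat iota-redex first, the term normalizes in 27 steps.


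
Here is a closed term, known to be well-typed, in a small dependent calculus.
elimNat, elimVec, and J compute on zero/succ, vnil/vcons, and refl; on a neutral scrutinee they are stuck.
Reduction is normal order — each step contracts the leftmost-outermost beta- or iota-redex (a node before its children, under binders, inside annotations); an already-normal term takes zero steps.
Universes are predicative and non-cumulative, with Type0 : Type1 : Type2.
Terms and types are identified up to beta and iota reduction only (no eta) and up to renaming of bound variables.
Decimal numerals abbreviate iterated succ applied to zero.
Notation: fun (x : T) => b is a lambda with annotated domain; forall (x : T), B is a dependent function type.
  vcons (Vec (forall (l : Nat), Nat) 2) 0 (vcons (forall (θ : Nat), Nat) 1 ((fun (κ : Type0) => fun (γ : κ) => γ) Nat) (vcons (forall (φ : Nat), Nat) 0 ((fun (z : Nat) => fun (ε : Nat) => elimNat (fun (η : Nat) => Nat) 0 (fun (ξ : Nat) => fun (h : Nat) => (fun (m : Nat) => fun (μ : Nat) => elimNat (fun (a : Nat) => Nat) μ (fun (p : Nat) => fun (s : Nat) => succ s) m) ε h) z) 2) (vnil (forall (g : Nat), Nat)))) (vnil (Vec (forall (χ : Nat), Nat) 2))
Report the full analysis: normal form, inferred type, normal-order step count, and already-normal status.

reduced normal form:
  vcons (Vec (forall (l : Nat), Nat) 2) 0 (vcons (forall (θ : Nat), Nat) 1 (fun (κ : Nat) => κ) (vcons (forall (γ : Nat), Nat) 0 (fun (φ : Nat) => elimNat (fun (z : Nat) => Nat) (elimNat (fun (ε : Nat) => Nat) 0 (fun (η : Nat) => fun (ξ : Nat) => succ ξ) φ) (fun (h : Nat) => fun (m : Nat) => succ m) φ) (vnil (forall (μ : Nat), Nat)))) (vnil (Vec (forall (a : Nat), Nat) 2))
type:
  Vec (Vec (forall (l : Nat), Nat) 2) 1
reduction steps (normal order): 13
already normal: no
first contracted redex: a beta-redex


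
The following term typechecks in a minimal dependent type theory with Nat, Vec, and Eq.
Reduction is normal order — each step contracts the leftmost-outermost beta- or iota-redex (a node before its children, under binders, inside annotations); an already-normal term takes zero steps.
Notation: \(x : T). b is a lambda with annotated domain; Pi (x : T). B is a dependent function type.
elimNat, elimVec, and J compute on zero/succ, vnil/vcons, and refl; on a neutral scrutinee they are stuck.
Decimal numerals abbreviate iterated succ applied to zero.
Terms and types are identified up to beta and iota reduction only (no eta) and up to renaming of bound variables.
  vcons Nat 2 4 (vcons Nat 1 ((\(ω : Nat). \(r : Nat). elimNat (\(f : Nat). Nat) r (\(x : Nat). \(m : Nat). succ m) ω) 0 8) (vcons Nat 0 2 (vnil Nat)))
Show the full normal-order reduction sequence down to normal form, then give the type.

reduction (normal order):
  vcons Nat 2 4 (vcons Nat 1 ((\(ω : Nat). \(r : Nat). elimNat (\(f : Nat). Nat) r (\(x : Nat). \(m : Nat). succ m) ω) 0 8) (vcons Nat 0 2 (vnil Nat)))
  ~> vcons Nat 2 4 (vcons Nat 1 ((\(ω : Nat). elimNat (\(r : Nat). Nat) ω (\(f : Nat). \(x : Nat). succ x) 0) 8) (vcons Nat 0 2 (vnil Nat)))
  ~> vcons Nat 2 4 (vcons Nat 1 (elimNat (\(ω : Nat). Nat) 8 (\(r : Nat). \(f : Nat). succ f) 0) (vcons Nat 0 2 (vnil Nat)))
  ~> vcons Nat 2 4 (vcons Nat 1 8 (vcons Nat 0 2 (vnil Nat)))
type:
  Vec Nat 3


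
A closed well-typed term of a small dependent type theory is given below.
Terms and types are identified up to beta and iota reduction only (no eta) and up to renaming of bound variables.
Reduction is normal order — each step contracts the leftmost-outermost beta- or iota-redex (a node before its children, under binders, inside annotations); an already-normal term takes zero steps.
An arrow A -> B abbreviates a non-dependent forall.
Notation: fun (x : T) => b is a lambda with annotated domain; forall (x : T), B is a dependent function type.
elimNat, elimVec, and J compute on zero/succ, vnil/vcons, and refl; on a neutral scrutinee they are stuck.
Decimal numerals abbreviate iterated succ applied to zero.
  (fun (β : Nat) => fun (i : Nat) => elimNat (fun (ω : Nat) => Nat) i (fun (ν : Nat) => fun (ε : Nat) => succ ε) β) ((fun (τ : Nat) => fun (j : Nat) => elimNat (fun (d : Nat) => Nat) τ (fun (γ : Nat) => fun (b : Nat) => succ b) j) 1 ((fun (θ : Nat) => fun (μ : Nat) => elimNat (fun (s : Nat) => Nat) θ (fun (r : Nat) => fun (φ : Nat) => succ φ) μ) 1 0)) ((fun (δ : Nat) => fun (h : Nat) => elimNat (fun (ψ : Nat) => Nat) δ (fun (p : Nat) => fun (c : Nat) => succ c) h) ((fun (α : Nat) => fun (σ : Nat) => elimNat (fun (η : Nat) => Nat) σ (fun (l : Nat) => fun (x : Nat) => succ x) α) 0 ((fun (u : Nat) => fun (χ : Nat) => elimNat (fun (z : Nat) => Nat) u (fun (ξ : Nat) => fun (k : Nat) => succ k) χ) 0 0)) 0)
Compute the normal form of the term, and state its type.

normal form:
  2
the term's type:
  Nat
observation: the leftmost-outermost redex is a beta-redex, and normalization takes 27 steps.


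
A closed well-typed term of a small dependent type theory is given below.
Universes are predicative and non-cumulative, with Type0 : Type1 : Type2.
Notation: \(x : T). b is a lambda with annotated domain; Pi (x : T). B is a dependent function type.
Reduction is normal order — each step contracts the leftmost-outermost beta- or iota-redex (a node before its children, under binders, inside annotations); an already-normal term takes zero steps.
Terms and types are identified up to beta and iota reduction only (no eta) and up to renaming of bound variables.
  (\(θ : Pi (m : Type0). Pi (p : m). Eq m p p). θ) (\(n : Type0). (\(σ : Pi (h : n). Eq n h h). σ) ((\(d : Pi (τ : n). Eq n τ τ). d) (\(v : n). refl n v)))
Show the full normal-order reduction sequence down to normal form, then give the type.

normal-order reduction sequence:
  (\(θ : Pi (m : Type0). Pi (p : m). Eq m p p). θ) (\(n : Type0). (\(σ : Pi (h : n). Eq n h h). σ) ((\(d : Pi (τ : n). Eq n τ τ). d) (\(v : n). refl n v)))
  ~> \(θ : Type0). (\(m : Pi (p : θ). Eq θ p p). m) ((\(n : Pi (σ : θ). Eq θ σ σ). n) (\(h : θ). refl θ h))
  ~> \(θ : Type0). (\(m : Pi (p : θ). Eq θ p p). m) (\(n : θ). refl θ n)
  ~> \(θ : Type0). \(m : θ). refl θ m
the term's type:
  Pi (θ : Type0). Pi (m : θ). Eq θ m m


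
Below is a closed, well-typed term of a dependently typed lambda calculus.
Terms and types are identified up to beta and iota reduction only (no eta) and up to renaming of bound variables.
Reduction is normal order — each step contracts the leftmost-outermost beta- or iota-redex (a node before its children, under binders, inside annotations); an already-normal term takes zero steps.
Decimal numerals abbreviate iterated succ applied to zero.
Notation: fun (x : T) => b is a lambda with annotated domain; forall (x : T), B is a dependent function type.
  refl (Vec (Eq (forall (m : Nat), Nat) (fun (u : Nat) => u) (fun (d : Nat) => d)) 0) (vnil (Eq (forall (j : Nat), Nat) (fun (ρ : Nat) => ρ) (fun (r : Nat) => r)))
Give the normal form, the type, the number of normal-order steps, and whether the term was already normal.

reduced normal form:
  refl (Vec (Eq (forall (m : Nat), Nat) (fun (u : Nat) => u) (fun (d : Nat) => d)) 0) (vnil (Eq (forall (j : Nat), Nat) (fun (ρ : Nat) => ρ) (fun (r : Nat) => r)))
inferred type:
  Eq (Vec (Eq (forall (m : Nat), Nat) (fun (u : Nat) => u) (fun (d : Nat) => d)) 0) (vnil (Eq (forall (j : Nat), Nat) (fun (ρ : Nat) => ρ) (fun (r : Nat) => r))) (vnil (Eq (forall (ζ : Nat), Nat) (fun (t : Nat) => t) (fun (ω : Nat) => ω)))
normal-order step count: 0
already normal: yes


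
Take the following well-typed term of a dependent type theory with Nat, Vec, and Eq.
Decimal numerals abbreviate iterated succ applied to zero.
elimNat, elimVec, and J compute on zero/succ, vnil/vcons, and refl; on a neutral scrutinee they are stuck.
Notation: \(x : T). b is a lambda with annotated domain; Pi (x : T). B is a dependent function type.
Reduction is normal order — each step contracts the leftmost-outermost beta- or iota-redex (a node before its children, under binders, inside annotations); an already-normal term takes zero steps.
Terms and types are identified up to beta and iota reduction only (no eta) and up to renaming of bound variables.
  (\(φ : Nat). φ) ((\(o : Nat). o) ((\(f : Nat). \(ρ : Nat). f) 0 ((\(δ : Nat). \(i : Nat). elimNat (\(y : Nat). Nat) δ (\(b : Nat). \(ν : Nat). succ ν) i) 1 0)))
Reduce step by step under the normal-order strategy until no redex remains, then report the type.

normal-order reduction sequence:
  (\(φ : Nat). φ) ((\(o : Nat). o) ((\(f : Nat). \(ρ : Nat). f) 0 ((\(δ : Nat). \(i : Nat). elimNat (\(y : Nat). Nat) δ (\(b : Nat). \(ν : Nat). succ ν) i) 1 0)))
  ~> (\(φ : Nat). φ) ((\(o : Nat). \(f : Nat). o) 0 ((\(ρ : Nat). \(δ : Nat). elimNat (\(i : Nat). Nat) ρ (\(y : Nat). \(b : Nat). succ b) δ) 1 0))
  ~> (\(φ : Nat). \(o : Nat). φ) 0 ((\(f : Nat). \(ρ : Nat). elimNat (\(δ : Nat). Nat) f (\(i : Nat). \(y : Nat). succ y) ρ) 1 0)
  ~> (\(φ : Nat). 0) ((\(o : Nat). \(f : Nat). elimNat (\(ρ : Nat). Nat) o (\(δ : Nat). \(i : Nat). succ i) f) 1 0)
  ~> 0
inferred type:
  Nat


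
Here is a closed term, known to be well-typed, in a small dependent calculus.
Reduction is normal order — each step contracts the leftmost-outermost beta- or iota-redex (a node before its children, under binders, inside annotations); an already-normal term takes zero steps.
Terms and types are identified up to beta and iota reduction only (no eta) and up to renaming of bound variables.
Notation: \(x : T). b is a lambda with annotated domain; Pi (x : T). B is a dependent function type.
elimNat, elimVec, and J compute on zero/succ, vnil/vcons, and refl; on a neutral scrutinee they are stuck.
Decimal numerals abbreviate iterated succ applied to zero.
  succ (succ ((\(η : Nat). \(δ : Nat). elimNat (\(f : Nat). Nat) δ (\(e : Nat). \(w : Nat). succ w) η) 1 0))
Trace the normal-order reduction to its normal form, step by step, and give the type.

normal-order reduction sequence:
  succ (succ ((\(η : Nat). \(δ : Nat). elimNat (\(f : Nat). Nat) δ (\(e : Nat). \(w : Nat). succ w) η) 1 0))
  ~> succ (succ ((\(η : Nat). elimNat (\(δ : Nat). Nat) η (\(f : Nat). \(e : Nat). succ e) 1) 0))
  ~> succ (succ (elimNat (\(η : Nat). Nat) 0 (\(δ : Nat). \(f : Nat). succ f) 1))
  ~> succ (succ ((\(η : Nat). \(δ : Nat). succ δ) 0 (elimNat (\(f : Nat). Nat) 0 (\(e : Nat). \(w : Nat). succ w) 0)))
  ~> succ (succ ((\(η : Nat). succ η) (elimNat (\(δ : Nat). Nat) 0 (\(f : Nat). \(e : Nat). succ e) 0)))
  ~> succ (succ (succ (elimNat (\(η : Nat). Nat) 0 (\(δ : Nat). \(f : Nat). succ f) 0)))
  ~> 3
the term's type:
  Nat


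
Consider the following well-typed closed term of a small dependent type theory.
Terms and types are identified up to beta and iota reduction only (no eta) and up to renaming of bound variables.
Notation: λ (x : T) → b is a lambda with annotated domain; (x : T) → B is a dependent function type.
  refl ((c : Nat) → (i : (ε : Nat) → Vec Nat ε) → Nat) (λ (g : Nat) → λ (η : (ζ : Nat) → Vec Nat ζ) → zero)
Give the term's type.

the term's type:
  Eq ((c : Nat) → (i : (ε : Nat) → Vec Nat ε) → Nat) (λ (g : Nat) → λ (η : (ζ : Nat) → Vec Nat ζ) → zero) (λ (r : Nat) → λ (o : (α : Nat) → Vec Nat α) → zero)


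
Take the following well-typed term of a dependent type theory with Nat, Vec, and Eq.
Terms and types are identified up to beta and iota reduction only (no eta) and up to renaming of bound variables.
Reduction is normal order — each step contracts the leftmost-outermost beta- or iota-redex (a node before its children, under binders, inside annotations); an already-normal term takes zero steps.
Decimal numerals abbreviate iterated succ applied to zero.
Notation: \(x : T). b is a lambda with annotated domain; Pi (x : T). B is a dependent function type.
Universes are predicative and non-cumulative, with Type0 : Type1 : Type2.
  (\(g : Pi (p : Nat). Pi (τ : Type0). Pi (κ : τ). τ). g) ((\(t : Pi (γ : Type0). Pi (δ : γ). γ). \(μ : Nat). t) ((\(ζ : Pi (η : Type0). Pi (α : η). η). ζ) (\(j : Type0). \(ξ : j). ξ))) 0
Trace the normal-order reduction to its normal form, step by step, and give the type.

reduction (normal order):
  (\(g : Pi (p : Nat). Pi (τ : Type0). Pi (κ : τ). τ). g) ((\(t : Pi (γ : Type0). Pi (δ : γ). γ). \(μ : Nat). t) ((\(ζ : Pi (η : Type0). Pi (α : η). η). ζ) (\(j : Type0). \(ξ : j). ξ))) 0
  ~> (\(g : Pi (p : Type0). Pi (τ : p). p). \(κ : Nat). g) ((\(t : Pi (γ : Type0). Pi (δ : γ). γ). t) (\(μ : Type0). \(ζ : μ). ζ)) 0
  ~> (\(g : Nat). (\(p : Pi (τ : Type0). Pi (κ : τ). τ). p) (\(t : Type0). \(γ : t). γ)) 0
  ~> (\(g : Pi (p : Type0). Pi (τ : p). p). g) (\(κ : Type0). \(t : κ). t)
  ~> \(g : Type0). \(p : g). p
the term's type:
  Pi (g : Type0). Pi (p : g). g


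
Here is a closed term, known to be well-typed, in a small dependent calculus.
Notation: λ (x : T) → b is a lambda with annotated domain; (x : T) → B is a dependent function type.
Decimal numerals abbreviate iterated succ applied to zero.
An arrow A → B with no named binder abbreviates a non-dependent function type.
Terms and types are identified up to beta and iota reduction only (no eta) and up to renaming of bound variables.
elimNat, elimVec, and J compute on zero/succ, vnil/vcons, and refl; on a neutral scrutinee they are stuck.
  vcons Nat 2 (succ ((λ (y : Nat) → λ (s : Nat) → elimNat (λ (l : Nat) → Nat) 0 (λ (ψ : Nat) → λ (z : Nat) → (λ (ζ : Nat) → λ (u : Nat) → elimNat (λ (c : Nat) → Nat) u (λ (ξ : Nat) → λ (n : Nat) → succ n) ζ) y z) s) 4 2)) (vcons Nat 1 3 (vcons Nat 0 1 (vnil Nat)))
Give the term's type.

the term's type:
  Vec Nat 3


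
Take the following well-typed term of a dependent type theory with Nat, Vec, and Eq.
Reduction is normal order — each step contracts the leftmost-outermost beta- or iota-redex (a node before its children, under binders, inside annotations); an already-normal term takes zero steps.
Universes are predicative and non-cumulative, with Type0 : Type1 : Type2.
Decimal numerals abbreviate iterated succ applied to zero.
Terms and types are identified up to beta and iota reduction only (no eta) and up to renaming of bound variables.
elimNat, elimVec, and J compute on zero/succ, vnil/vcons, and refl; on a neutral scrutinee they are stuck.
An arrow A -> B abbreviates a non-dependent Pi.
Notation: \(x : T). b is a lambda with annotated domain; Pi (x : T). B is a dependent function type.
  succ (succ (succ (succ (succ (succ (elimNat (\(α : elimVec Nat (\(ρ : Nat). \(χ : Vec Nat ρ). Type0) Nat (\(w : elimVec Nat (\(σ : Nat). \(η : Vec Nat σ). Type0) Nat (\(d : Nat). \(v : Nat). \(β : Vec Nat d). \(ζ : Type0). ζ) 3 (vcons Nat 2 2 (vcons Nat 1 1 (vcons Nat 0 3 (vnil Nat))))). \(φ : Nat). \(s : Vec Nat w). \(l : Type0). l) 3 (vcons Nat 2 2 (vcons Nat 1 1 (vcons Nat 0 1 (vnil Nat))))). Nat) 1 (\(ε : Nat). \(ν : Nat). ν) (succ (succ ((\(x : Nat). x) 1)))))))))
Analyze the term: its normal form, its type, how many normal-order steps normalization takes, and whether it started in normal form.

resulting normal form:
  7
inferred type:
  Nat
normal-order step count: 27
already normal: no
first redex: an elimNat iota-redex


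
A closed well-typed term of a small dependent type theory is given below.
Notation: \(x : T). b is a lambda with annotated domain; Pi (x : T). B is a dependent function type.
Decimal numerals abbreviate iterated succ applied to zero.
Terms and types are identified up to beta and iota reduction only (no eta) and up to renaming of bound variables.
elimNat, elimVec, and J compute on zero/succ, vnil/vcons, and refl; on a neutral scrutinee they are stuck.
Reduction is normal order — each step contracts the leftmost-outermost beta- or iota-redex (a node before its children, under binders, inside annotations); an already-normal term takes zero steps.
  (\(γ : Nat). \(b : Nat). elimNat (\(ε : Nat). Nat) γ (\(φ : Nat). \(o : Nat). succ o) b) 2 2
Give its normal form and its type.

reduced normal form:
  4
type:
  Nat
observation: contracting a beta-redex first, the term normalizes in 9 steps.


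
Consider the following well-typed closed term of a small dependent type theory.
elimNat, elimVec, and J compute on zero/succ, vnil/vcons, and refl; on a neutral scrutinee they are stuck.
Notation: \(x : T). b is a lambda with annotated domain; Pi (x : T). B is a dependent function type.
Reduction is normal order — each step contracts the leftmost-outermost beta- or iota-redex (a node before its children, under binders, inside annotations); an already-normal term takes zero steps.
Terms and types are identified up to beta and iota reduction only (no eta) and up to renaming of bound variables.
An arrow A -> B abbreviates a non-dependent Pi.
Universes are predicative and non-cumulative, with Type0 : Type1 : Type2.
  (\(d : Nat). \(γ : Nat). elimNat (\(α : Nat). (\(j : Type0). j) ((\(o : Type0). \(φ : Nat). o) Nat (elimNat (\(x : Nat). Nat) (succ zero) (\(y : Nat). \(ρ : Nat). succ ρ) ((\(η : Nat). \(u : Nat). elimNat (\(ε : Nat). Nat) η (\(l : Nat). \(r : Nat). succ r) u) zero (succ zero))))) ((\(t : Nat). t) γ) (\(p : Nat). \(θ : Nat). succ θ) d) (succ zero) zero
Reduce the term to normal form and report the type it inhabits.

resulting normal form:
  succ zero
type:
  Nat
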